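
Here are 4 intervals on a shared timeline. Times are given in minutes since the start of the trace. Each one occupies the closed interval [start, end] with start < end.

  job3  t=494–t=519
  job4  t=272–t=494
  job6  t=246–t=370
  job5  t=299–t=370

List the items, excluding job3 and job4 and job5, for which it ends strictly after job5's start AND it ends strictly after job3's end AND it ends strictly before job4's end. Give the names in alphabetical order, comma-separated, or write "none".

none

Conditions: its end is strictly after job5's start (X.end > t=299) AND its end is strictly after job3's end (X.end > t=519) AND its end is strictly before job4's end (X.end < t=494).
job6: end t=370 > t=299? ✓; end t=370 > t=519? ✗; end t=370 < t=494? ✓ → no.
Result: none.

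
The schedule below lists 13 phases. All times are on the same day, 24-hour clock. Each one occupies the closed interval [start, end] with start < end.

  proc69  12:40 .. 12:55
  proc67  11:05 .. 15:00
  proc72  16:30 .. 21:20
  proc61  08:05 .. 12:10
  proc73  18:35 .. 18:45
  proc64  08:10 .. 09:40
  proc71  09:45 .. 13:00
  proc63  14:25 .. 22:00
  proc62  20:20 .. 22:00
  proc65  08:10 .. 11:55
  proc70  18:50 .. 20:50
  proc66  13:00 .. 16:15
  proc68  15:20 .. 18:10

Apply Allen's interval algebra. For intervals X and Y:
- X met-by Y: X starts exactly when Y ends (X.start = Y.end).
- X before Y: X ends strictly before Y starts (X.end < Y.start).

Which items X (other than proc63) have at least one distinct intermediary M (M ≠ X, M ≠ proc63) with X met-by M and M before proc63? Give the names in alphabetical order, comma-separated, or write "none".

Target proc63 = [14:25, 22:00].
Intermediaries M with M before proc63: proc61, proc64, proc65, proc69, proc71.
Via proc61 — items with X met-by proc61: none.
Via proc64 — items with X met-by proc64: none.
Via proc65 — items with X met-by proc65: none.
Via proc69 — items with X met-by proc69: none.
Via proc71 — items with X met-by proc71: proc66.
Union: proc66.

proc66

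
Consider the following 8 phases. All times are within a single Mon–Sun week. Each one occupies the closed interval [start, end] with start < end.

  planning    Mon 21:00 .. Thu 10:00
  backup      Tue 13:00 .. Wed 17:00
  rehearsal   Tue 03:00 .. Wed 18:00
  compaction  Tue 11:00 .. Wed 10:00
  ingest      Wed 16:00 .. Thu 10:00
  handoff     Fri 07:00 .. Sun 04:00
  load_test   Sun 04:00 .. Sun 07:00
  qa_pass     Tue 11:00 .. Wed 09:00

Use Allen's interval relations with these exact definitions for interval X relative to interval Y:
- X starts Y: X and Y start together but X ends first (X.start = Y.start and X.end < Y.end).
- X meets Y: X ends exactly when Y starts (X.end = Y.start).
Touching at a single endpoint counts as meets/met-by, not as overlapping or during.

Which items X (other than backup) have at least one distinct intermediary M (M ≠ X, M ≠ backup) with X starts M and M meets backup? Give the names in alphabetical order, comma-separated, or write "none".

none

Target backup = [Tue 13:00, Wed 17:00].
Intermediaries M with M meets backup: none.
Union: none.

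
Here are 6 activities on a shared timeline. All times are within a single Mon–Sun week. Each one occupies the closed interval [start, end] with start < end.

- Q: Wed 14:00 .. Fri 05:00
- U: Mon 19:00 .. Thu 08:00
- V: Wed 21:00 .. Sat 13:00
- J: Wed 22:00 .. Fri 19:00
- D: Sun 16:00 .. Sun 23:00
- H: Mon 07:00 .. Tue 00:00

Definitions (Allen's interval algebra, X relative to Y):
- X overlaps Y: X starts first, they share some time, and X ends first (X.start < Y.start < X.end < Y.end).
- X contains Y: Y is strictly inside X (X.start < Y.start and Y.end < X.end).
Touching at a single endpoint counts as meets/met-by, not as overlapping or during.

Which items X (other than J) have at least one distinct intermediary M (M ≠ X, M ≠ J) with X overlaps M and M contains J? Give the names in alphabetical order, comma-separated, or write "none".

Q, U

Target J = [Wed 22:00, Fri 19:00].
Intermediaries M with M contains J: V.
Via V — items with X overlaps V: Q, U.
Union: Q, U.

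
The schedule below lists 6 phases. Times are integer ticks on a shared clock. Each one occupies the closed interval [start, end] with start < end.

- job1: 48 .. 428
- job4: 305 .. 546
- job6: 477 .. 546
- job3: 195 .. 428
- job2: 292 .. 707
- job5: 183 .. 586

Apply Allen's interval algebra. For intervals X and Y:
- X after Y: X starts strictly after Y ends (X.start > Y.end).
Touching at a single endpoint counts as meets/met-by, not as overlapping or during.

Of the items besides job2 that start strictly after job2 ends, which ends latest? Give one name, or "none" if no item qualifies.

none

Target job2 = [292, 707].
job1 [48, 428] → overlaps → excluded.
job3 [195, 428] → overlaps → excluded.
job4 [305, 546] → during → excluded.
job5 [183, 586] → overlaps → excluded.
job6 [477, 546] → during → excluded.
No candidates → none.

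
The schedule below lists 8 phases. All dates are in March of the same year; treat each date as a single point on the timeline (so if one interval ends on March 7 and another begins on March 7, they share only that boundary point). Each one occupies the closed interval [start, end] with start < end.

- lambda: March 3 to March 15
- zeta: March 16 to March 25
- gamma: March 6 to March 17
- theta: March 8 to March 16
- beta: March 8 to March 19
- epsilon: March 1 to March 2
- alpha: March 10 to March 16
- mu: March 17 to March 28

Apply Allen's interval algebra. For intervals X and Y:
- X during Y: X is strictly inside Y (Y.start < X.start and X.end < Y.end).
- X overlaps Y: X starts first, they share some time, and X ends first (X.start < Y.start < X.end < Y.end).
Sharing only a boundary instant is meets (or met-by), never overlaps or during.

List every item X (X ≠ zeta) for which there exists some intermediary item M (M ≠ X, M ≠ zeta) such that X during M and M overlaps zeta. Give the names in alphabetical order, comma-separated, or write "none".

alpha, theta

Target zeta = [March 16, March 25].
Intermediaries M with M overlaps zeta: beta, gamma.
Via beta — items with X during beta: alpha.
Via gamma — items with X during gamma: alpha, theta.
Union: alpha, theta.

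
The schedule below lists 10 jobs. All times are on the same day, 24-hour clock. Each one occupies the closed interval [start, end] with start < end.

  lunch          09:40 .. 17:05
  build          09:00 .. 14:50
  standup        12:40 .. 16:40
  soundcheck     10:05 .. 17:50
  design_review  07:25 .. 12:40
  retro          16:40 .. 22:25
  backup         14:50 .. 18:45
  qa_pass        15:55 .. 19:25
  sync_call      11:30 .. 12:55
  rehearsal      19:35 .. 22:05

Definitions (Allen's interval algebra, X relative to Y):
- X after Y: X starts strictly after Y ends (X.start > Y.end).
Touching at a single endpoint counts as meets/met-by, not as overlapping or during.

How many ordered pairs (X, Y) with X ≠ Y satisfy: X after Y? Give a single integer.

Checking all 90 ordered pairs for relation 'after'; matching pairs in alphabetical order:
(backup, design_review): backup after design_review ✓
(backup, sync_call): backup after sync_call ✓
(qa_pass, build): qa_pass after build ✓
(qa_pass, design_review): qa_pass after design_review ✓
(qa_pass, sync_call): qa_pass after sync_call ✓
(rehearsal, backup): rehearsal after backup ✓
(rehearsal, build): rehearsal after build ✓
(rehearsal, design_review): rehearsal after design_review ✓
(rehearsal, lunch): rehearsal after lunch ✓
(rehearsal, qa_pass): rehearsal after qa_pass ✓
(rehearsal, soundcheck): rehearsal after soundcheck ✓
(rehearsal, standup): rehearsal after standup ✓
(rehearsal, sync_call): rehearsal after sync_call ✓
(retro, build): retro after build ✓
(retro, design_review): retro after design_review ✓
(retro, sync_call): retro after sync_call ✓
Count: 16.

16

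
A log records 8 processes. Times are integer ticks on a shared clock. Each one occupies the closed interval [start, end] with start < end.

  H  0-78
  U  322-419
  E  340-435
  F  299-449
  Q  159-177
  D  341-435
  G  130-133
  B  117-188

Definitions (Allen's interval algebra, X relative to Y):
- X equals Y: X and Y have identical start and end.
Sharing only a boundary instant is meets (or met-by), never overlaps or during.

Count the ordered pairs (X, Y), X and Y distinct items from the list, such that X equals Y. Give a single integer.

0

Checking all 56 ordered pairs for relation 'equals'; matching pairs in alphabetical order:
No pair satisfies it.
Count: 0.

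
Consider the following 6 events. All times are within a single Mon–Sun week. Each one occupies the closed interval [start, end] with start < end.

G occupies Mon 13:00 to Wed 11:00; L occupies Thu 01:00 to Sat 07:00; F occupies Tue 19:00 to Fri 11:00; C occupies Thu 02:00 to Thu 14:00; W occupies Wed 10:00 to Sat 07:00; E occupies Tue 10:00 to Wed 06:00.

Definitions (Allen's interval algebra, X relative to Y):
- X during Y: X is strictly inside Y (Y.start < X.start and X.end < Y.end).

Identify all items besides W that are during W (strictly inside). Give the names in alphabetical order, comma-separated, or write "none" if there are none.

C

Target W = [Wed 10:00, Sat 07:00].
C [Thu 02:00, Thu 14:00] → during → yes.
E [Tue 10:00, Wed 06:00] → before → no.
F [Tue 19:00, Fri 11:00] → overlaps → no.
G [Mon 13:00, Wed 11:00] → overlaps → no.
L [Thu 01:00, Sat 07:00] → finishes → no.
Result: C.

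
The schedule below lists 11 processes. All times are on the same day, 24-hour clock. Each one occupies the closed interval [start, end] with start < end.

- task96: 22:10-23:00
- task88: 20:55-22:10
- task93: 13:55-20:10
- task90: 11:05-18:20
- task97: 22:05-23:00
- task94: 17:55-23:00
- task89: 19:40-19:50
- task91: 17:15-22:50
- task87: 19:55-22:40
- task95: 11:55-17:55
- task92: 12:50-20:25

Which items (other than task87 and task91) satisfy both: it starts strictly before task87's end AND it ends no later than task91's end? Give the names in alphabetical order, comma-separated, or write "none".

Conditions: its start is strictly before task87's end (X.start < 22:40) AND its end is no later than task91's end (X.end <= 22:50).
task88: start 20:55 < 22:40? ✓; end 22:10 <= 22:50? ✓ → yes.
task89: start 19:40 < 22:40? ✓; end 19:50 <= 22:50? ✓ → yes.
task90: start 11:05 < 22:40? ✓; end 18:20 <= 22:50? ✓ → yes.
task92: start 12:50 < 22:40? ✓; end 20:25 <= 22:50? ✓ → yes.
task93: start 13:55 < 22:40? ✓; end 20:10 <= 22:50? ✓ → yes.
task94: start 17:55 < 22:40? ✓; end 23:00 <= 22:50? ✗ → no.
task95: start 11:55 < 22:40? ✓; end 17:55 <= 22:50? ✓ → yes.
task96: start 22:10 < 22:40? ✓; end 23:00 <= 22:50? ✗ → no.
task97: start 22:05 < 22:40? ✓; end 23:00 <= 22:50? ✗ → no.
Result: task88, task89, task90, task92, task93, task95.

task88, task89, task90, task92, task93, task95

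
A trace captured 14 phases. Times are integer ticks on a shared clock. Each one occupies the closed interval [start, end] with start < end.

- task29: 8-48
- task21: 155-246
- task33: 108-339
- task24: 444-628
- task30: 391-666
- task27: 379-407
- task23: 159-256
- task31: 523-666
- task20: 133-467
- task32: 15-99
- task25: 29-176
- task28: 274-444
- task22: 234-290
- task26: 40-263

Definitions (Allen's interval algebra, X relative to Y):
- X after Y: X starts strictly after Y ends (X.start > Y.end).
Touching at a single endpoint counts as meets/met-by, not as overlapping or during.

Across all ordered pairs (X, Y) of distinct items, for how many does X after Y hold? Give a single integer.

53

Checking all 182 ordered pairs for relation 'after'; matching pairs in alphabetical order:
(task20, task29): task20 after task29 ✓
(task20, task32): task20 after task32 ✓
(task21, task29): task21 after task29 ✓
(task21, task32): task21 after task32 ✓
(task22, task25): task22 after task25 ✓
(task22, task29): task22 after task29 ✓
(task22, task32): task22 after task32 ✓
(task23, task29): task23 after task29 ✓
(task23, task32): task23 after task32 ✓
(task24, task21): task24 after task21 ✓
(task24, task22): task24 after task22 ✓
(task24, task23): task24 after task23 ✓
(task24, task25): task24 after task25 ✓
(task24, task26): task24 after task26 ✓
(task24, task27): task24 after task27 ✓
(task24, task29): task24 after task29 ✓
(task24, task32): task24 after task32 ✓
(task24, task33): task24 after task33 ✓
(task27, task21): task27 after task21 ✓
(task27, task22): task27 after task22 ✓
(task27, task23): task27 after task23 ✓
(task27, task25): task27 after task25 ✓
(task27, task26): task27 after task26 ✓
(task27, task29): task27 after task29 ✓
... plus 29 further pairs not listed.
Count: 53.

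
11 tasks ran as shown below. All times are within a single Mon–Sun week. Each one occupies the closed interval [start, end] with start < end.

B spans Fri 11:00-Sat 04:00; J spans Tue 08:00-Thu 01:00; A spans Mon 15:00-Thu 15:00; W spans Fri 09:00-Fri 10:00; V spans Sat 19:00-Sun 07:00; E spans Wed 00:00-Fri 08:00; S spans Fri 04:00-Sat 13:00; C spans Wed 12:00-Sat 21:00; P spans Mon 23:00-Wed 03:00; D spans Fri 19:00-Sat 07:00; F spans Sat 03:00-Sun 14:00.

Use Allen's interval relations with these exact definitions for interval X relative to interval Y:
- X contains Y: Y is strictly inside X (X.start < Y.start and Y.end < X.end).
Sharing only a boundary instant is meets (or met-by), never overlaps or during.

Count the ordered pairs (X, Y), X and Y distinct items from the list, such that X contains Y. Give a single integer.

10

Checking all 110 ordered pairs for relation 'contains'; matching pairs in alphabetical order:
(A, J): A contains J ✓
(A, P): A contains P ✓
(C, B): C contains B ✓
(C, D): C contains D ✓
(C, S): C contains S ✓
(C, W): C contains W ✓
(F, V): F contains V ✓
(S, B): S contains B ✓
(S, D): S contains D ✓
(S, W): S contains W ✓
Count: 10.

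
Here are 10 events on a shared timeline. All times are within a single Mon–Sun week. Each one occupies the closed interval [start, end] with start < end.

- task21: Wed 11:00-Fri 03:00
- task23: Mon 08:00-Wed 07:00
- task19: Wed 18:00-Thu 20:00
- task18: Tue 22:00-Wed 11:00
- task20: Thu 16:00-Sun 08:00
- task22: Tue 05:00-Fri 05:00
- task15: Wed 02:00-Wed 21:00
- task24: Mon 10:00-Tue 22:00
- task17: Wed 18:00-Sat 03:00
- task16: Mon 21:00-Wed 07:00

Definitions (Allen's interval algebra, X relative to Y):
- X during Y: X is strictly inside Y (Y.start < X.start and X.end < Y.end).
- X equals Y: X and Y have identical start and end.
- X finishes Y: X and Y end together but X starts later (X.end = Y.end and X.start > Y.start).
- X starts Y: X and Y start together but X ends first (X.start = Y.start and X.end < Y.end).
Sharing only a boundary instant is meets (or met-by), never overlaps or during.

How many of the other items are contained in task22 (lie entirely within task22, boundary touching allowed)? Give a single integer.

Target task22 = [Tue 05:00, Fri 05:00].
task15 [Wed 02:00, Wed 21:00] → during → counts.
task16 [Mon 21:00, Wed 07:00] → overlaps → no.
task17 [Wed 18:00, Sat 03:00] → overlapped-by → no.
task18 [Tue 22:00, Wed 11:00] → during → counts.
task19 [Wed 18:00, Thu 20:00] → during → counts.
task20 [Thu 16:00, Sun 08:00] → overlapped-by → no.
task21 [Wed 11:00, Fri 03:00] → during → counts.
task23 [Mon 08:00, Wed 07:00] → overlaps → no.
task24 [Mon 10:00, Tue 22:00] → overlaps → no.
Total: 4.

4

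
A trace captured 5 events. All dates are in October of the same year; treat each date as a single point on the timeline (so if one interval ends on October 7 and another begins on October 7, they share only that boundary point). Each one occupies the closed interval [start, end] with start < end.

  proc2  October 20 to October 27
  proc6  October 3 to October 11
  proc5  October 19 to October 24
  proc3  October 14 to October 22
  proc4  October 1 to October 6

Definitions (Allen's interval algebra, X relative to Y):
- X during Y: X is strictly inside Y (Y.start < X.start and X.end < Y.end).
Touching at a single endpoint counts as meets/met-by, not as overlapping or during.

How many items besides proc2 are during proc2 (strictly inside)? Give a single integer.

Target proc2 = [October 20, October 27].
proc3 [October 14, October 22] → overlaps → no.
proc4 [October 1, October 6] → before → no.
proc5 [October 19, October 24] → overlaps → no.
proc6 [October 3, October 11] → before → no.
Total: 0.

0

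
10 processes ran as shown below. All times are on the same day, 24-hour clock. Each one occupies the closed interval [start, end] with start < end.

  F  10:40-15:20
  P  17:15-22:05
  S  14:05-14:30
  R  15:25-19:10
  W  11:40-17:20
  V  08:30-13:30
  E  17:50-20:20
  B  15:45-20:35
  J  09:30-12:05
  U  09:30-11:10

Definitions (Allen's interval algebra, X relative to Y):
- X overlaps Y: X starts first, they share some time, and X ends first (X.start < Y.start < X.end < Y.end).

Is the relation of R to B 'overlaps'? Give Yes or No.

R = [15:25, 19:10], B = [15:45, 20:35].
Actual relation of R to B: overlaps.
Asked whether 'overlaps' holds → Yes.

Yes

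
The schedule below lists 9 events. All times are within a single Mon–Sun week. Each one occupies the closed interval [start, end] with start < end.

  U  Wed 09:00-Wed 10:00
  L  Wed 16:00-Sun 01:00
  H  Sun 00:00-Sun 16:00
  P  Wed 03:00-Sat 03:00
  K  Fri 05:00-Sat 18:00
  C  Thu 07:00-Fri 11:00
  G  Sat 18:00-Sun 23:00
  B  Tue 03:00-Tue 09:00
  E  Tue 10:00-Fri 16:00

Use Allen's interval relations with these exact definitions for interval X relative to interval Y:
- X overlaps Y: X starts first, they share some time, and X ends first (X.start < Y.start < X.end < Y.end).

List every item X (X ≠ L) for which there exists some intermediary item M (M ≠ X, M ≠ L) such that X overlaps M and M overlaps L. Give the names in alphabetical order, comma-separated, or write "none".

E

Target L = [Wed 16:00, Sun 01:00].
Intermediaries M with M overlaps L: E, P.
Via E — items with X overlaps E: none.
Via P — items with X overlaps P: E.
Union: E.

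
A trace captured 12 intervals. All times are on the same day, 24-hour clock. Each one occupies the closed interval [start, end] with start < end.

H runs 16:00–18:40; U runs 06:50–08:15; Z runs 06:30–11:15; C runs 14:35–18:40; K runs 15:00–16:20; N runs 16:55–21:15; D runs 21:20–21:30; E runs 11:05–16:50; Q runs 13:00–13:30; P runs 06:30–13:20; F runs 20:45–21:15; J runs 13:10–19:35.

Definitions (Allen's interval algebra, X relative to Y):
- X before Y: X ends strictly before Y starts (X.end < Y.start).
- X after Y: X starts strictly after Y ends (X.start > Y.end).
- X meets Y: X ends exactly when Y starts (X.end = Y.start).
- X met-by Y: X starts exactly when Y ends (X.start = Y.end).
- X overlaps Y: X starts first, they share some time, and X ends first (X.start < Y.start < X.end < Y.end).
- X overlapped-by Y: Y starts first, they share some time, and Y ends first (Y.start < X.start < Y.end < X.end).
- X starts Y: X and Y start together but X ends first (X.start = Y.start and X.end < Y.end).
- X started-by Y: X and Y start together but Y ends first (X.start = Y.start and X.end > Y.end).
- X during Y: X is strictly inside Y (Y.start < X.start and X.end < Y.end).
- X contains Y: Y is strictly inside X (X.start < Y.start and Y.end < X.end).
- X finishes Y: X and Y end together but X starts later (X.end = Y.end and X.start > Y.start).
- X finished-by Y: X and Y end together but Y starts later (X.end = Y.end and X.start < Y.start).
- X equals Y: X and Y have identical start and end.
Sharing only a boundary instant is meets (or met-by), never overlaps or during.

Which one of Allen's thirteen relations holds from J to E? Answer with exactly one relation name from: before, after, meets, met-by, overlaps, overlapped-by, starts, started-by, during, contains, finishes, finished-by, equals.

J = [13:10, 19:35]; E = [11:05, 16:50].
Compare endpoints: J.start > E.start, J.start < E.end, J.end > E.start, J.end > E.end.
That pattern is 'overlapped-by'.

overlapped-by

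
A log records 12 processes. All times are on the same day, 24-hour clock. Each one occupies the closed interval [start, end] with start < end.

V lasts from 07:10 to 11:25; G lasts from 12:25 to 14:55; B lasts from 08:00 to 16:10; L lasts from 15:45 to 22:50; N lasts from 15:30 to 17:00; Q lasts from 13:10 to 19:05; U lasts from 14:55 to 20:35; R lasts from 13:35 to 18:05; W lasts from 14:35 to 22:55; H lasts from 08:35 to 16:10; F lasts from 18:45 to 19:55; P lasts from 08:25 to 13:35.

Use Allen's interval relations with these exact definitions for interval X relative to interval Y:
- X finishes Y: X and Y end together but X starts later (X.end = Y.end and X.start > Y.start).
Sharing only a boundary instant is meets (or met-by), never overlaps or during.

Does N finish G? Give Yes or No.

N = [15:30, 17:00], G = [12:25, 14:55].
Actual relation of N to G: after.
Asked whether 'finishes' holds → No.

No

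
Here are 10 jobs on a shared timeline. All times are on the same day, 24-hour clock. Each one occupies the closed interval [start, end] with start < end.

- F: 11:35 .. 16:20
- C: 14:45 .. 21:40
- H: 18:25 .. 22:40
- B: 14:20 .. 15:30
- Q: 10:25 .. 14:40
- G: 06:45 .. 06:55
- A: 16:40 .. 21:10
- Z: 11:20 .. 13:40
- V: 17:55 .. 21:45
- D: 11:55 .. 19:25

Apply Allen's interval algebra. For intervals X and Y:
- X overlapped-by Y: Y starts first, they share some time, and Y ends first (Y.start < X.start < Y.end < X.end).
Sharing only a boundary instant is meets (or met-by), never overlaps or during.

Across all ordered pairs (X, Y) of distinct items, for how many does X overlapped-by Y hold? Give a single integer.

Checking all 90 ordered pairs for relation 'overlapped-by'; matching pairs in alphabetical order:
(A, D): A overlapped-by D ✓
(B, Q): B overlapped-by Q ✓
(C, B): C overlapped-by B ✓
(C, D): C overlapped-by D ✓
(C, F): C overlapped-by F ✓
(D, F): D overlapped-by F ✓
(D, Q): D overlapped-by Q ✓
(D, Z): D overlapped-by Z ✓
(F, Q): F overlapped-by Q ✓
(F, Z): F overlapped-by Z ✓
(H, A): H overlapped-by A ✓
(H, C): H overlapped-by C ✓
(H, D): H overlapped-by D ✓
(H, V): H overlapped-by V ✓
(V, A): V overlapped-by A ✓
(V, C): V overlapped-by C ✓
(V, D): V overlapped-by D ✓
Count: 17.

17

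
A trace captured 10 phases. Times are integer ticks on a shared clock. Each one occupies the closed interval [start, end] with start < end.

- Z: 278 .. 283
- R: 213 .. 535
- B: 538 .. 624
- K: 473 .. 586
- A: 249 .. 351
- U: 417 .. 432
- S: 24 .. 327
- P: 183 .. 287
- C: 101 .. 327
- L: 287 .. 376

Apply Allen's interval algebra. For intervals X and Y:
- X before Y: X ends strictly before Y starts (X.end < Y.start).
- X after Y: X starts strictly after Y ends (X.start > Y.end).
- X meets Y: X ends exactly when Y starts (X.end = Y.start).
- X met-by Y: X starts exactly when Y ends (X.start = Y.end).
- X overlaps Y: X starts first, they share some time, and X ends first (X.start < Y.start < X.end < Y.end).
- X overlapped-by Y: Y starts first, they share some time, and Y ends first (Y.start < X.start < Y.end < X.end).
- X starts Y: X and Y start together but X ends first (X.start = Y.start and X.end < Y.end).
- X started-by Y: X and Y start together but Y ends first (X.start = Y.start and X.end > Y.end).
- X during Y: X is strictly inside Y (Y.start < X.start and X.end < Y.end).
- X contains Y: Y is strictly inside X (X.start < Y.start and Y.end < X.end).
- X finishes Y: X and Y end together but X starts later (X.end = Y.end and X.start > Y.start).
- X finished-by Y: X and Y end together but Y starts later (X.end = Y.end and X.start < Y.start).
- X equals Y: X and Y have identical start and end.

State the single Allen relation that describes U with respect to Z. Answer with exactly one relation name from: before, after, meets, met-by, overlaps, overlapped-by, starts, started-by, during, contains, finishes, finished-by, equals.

U = [417, 432]; Z = [278, 283].
Compare endpoints: U.start > Z.start, U.start > Z.end, U.end > Z.start, U.end > Z.end.
That pattern is 'after'.

after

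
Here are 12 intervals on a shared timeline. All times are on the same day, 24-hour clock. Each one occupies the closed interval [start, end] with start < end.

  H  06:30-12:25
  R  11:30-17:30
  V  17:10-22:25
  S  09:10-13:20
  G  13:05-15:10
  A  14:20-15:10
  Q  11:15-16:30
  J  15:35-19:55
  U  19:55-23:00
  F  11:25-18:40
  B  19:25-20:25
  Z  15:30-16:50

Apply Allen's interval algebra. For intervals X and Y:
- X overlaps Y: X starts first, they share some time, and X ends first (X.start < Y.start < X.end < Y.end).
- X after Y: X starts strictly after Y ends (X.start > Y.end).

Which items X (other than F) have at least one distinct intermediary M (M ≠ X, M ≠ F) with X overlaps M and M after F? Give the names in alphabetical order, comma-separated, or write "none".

Target F = [11:25, 18:40].
Intermediaries M with M after F: B, U.
Via B — items with X overlaps B: J.
Via U — items with X overlaps U: B, V.
Union: B, J, V.

B, J, V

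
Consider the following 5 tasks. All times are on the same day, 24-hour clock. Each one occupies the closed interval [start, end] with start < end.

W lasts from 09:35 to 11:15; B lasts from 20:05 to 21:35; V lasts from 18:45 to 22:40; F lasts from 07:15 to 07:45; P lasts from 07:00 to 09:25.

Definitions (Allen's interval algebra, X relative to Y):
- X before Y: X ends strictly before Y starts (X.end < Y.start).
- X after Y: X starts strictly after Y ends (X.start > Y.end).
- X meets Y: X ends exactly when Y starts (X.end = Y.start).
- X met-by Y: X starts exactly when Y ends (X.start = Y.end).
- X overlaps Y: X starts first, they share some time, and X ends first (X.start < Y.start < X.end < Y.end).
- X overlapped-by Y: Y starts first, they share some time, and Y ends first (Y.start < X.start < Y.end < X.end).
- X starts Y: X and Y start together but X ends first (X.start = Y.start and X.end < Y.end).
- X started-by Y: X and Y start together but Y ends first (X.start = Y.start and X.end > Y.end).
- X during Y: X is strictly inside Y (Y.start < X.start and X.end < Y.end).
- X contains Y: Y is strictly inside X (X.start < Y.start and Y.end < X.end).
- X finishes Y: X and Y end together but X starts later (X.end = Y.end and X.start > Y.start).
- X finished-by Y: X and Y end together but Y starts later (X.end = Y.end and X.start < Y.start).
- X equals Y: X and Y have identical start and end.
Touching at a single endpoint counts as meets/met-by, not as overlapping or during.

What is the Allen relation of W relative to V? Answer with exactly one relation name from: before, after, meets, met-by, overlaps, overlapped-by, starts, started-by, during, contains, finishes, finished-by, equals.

W = [09:35, 11:15]; V = [18:45, 22:40].
Compare endpoints: W.start < V.start, W.start < V.end, W.end < V.start, W.end < V.end.
That pattern is 'before'.

before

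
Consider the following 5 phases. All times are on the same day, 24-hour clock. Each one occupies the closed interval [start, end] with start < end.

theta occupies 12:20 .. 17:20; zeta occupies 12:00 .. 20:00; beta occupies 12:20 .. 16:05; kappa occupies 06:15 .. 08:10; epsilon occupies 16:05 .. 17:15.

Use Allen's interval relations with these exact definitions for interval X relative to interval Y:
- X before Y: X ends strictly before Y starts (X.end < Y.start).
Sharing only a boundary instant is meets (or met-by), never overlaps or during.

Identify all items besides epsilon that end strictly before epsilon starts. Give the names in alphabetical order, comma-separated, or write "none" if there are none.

kappa

Target epsilon = [16:05, 17:15].
beta [12:20, 16:05] → meets → no.
kappa [06:15, 08:10] → before → yes.
theta [12:20, 17:20] → contains → no.
zeta [12:00, 20:00] → contains → no.
Result: kappa.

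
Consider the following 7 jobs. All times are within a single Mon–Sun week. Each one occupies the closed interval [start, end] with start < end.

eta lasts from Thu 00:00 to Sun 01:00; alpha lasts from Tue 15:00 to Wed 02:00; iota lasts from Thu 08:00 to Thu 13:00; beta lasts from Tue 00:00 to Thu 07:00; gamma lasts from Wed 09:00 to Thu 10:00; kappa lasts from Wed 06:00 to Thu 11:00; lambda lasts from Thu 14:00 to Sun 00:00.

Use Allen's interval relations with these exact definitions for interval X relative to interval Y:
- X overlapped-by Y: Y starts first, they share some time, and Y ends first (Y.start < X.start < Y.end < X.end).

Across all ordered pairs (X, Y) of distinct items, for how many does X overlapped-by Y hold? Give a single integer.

7

Checking all 42 ordered pairs for relation 'overlapped-by'; matching pairs in alphabetical order:
(eta, beta): eta overlapped-by beta ✓
(eta, gamma): eta overlapped-by gamma ✓
(eta, kappa): eta overlapped-by kappa ✓
(gamma, beta): gamma overlapped-by beta ✓
(iota, gamma): iota overlapped-by gamma ✓
(iota, kappa): iota overlapped-by kappa ✓
(kappa, beta): kappa overlapped-by beta ✓
Count: 7.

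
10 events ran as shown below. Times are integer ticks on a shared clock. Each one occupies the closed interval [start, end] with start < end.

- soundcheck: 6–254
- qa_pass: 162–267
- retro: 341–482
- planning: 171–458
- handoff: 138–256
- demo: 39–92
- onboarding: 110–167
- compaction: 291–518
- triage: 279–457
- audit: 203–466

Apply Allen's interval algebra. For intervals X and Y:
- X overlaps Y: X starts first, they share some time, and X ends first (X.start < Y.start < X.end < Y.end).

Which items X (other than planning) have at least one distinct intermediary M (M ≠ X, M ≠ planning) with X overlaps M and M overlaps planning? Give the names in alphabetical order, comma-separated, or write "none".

handoff, onboarding, soundcheck

Target planning = [171, 458].
Intermediaries M with M overlaps planning: handoff, qa_pass, soundcheck.
Via handoff — items with X overlaps handoff: onboarding, soundcheck.
Via qa_pass — items with X overlaps qa_pass: handoff, onboarding, soundcheck.
Via soundcheck — items with X overlaps soundcheck: none.
Union: handoff, onboarding, soundcheck.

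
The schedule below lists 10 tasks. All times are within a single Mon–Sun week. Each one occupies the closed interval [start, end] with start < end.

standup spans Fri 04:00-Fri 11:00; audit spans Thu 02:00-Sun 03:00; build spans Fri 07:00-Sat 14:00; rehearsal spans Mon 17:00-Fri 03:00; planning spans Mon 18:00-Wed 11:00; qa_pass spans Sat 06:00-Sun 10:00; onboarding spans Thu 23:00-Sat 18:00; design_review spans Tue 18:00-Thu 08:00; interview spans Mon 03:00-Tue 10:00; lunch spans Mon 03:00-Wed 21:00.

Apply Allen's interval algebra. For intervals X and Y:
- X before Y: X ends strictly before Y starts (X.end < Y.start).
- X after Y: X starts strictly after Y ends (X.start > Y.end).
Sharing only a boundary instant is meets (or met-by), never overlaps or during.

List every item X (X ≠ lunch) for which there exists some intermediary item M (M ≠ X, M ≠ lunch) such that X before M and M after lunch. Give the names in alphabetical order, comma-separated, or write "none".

design_review, interview, planning, rehearsal, standup

Target lunch = [Mon 03:00, Wed 21:00].
Intermediaries M with M after lunch: audit, build, onboarding, qa_pass, standup.
Via audit — items with X before audit: interview, planning.
Via build — items with X before build: design_review, interview, planning, rehearsal.
Via onboarding — items with X before onboarding: design_review, interview, planning.
Via qa_pass — items with X before qa_pass: design_review, interview, planning, rehearsal, standup.
Via standup — items with X before standup: design_review, interview, planning, rehearsal.
Union: design_review, interview, planning, rehearsal, standup.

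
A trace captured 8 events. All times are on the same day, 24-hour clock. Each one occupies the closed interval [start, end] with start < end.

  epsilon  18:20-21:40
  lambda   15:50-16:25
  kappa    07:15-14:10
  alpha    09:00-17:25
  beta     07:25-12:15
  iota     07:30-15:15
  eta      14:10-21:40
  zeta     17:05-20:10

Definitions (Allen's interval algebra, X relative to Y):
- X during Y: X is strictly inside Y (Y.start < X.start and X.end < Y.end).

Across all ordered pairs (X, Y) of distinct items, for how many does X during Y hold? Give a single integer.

4

Checking all 56 ordered pairs for relation 'during'; matching pairs in alphabetical order:
(beta, kappa): beta during kappa ✓
(lambda, alpha): lambda during alpha ✓
(lambda, eta): lambda during eta ✓
(zeta, eta): zeta during eta ✓
Count: 4.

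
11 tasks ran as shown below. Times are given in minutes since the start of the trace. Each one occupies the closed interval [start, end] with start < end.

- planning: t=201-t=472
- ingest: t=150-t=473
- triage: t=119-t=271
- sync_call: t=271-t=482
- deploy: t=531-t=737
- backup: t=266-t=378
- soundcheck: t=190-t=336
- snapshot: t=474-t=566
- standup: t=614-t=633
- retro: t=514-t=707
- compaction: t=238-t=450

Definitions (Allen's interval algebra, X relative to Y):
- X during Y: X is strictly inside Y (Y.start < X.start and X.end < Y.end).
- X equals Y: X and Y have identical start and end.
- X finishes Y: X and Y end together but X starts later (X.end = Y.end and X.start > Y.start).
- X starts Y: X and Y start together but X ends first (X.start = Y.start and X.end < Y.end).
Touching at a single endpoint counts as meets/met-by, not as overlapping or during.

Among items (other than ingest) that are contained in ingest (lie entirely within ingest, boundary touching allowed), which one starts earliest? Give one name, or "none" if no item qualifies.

soundcheck

Target ingest = [t=150, t=473].
backup [t=266, t=378] → during → candidate.
compaction [t=238, t=450] → during → candidate.
deploy [t=531, t=737] → after → excluded.
planning [t=201, t=472] → during → candidate.
retro [t=514, t=707] → after → excluded.
snapshot [t=474, t=566] → after → excluded.
soundcheck [t=190, t=336] → during → candidate.
standup [t=614, t=633] → after → excluded.
sync_call [t=271, t=482] → overlapped-by → excluded.
triage [t=119, t=271] → overlaps → excluded.
Among candidates, earliest start is t=190 → soundcheck.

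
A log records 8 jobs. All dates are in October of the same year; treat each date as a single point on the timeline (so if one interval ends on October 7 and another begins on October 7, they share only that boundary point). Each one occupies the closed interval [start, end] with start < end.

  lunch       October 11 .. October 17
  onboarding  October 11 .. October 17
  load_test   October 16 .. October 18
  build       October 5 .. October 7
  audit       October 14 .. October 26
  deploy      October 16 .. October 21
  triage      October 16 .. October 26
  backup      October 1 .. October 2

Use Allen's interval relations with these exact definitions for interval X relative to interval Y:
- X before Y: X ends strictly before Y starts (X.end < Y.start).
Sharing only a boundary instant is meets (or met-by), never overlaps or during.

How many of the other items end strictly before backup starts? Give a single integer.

Target backup = [October 1, October 2].
audit [October 14, October 26] → after → no.
build [October 5, October 7] → after → no.
deploy [October 16, October 21] → after → no.
load_test [October 16, October 18] → after → no.
lunch [October 11, October 17] → after → no.
onboarding [October 11, October 17] → after → no.
triage [October 16, October 26] → after → no.
Total: 0.

0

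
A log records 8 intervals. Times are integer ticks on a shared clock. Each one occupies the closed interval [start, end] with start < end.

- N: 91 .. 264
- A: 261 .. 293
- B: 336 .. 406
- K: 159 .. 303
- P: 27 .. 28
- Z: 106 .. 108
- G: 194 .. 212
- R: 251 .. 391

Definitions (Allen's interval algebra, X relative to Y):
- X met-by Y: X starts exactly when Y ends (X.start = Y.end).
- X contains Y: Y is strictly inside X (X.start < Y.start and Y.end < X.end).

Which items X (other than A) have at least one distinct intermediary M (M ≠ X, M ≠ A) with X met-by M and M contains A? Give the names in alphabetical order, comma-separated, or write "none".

none

Target A = [261, 293].
Intermediaries M with M contains A: K, R.
Via K — items with X met-by K: none.
Via R — items with X met-by R: none.
Union: none.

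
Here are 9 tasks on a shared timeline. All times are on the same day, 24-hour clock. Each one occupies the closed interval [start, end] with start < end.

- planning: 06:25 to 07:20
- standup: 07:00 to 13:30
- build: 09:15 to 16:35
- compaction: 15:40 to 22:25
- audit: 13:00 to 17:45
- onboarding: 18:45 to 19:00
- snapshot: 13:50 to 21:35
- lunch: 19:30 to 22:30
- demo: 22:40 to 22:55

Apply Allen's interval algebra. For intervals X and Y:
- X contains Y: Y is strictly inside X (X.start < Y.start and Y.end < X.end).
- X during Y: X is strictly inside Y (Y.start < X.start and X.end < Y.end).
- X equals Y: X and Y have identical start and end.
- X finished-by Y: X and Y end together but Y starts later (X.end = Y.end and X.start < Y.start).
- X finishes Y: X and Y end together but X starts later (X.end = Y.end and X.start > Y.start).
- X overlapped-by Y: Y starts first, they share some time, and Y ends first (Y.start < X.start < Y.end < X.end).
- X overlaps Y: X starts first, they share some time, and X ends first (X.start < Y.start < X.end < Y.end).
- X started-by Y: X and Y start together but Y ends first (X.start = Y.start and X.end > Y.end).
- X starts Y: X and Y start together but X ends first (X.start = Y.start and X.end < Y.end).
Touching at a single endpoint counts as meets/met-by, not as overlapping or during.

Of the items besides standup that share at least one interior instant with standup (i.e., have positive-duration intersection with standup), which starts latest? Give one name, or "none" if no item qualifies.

audit

Target standup = [07:00, 13:30].
audit [13:00, 17:45] → overlapped-by → candidate.
build [09:15, 16:35] → overlapped-by → candidate.
compaction [15:40, 22:25] → after → excluded.
demo [22:40, 22:55] → after → excluded.
lunch [19:30, 22:30] → after → excluded.
onboarding [18:45, 19:00] → after → excluded.
planning [06:25, 07:20] → overlaps → candidate.
snapshot [13:50, 21:35] → after → excluded.
Among candidates, latest start is 13:00 → audit.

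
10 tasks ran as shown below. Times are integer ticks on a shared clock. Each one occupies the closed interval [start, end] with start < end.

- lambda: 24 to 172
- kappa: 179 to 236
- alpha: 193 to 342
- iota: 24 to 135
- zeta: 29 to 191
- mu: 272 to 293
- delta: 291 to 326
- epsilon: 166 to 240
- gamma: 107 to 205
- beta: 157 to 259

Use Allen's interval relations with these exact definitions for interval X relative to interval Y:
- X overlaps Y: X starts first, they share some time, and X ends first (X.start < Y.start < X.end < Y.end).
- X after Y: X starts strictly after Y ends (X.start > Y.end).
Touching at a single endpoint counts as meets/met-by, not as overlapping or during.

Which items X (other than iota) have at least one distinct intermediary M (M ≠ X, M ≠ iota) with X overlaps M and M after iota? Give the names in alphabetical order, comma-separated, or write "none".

Target iota = [24, 135].
Intermediaries M with M after iota: alpha, beta, delta, epsilon, kappa, mu.
Via alpha — items with X overlaps alpha: beta, epsilon, gamma, kappa.
Via beta — items with X overlaps beta: gamma, lambda, zeta.
Via delta — items with X overlaps delta: mu.
Via epsilon — items with X overlaps epsilon: gamma, lambda, zeta.
Via kappa — items with X overlaps kappa: gamma, zeta.
Via mu — items with X overlaps mu: none.
Union: beta, epsilon, gamma, kappa, lambda, mu, zeta.

beta, epsilon, gamma, kappa, lambda, mu, zeta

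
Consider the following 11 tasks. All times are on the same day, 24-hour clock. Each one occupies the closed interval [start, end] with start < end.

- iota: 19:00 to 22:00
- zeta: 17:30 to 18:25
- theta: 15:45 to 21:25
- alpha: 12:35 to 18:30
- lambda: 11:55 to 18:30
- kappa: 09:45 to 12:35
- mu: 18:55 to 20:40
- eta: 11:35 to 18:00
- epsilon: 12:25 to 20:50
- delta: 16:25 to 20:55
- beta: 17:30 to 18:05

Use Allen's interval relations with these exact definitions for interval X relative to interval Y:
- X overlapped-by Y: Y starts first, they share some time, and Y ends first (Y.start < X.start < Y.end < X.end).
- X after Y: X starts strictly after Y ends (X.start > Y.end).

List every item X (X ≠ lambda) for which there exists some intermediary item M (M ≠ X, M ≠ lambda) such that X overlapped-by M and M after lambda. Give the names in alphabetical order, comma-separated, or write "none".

iota

Target lambda = [11:55, 18:30].
Intermediaries M with M after lambda: iota, mu.
Via iota — items with X overlapped-by iota: none.
Via mu — items with X overlapped-by mu: iota.
Union: iota.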